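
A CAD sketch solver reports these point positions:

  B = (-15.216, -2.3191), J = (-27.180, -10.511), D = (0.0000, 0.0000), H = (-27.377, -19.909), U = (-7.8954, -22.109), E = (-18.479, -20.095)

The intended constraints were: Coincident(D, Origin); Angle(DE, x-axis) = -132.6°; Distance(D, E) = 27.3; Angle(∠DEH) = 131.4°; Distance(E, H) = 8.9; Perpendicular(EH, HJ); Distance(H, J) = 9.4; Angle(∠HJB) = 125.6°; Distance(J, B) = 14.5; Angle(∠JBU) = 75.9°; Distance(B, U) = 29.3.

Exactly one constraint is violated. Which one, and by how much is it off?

Distance(B, U) = 29.3 — off by 8.20.

D = (0.00, 0.00) ✓; DE at -132.6° ✓; |DE| = 27.30 ✓; ∠DEH = 131.4° ✓; |EH| = 8.900 ✓; ∠(EH, HJ) = 90.00° ✓; |HJ| = 9.400 ✓; ∠HJB = 125.6° ✓; |JB| = 14.50 ✓; ∠JBU = 75.90° ✓; |BU| = 21.10 ✗.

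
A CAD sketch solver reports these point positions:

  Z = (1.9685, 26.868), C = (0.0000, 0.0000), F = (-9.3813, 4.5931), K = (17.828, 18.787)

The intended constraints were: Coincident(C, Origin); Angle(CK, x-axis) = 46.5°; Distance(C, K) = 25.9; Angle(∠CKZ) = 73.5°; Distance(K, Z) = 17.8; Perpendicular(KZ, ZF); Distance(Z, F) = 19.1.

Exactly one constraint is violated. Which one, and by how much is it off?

Distance(Z, F) = 19.1 — off by 5.90.

C = (0.00, 0.00) ✓; CK at 46.50° ✓; |CK| = 25.90 ✓; ∠CKZ = 73.50° ✓; |KZ| = 17.80 ✓; ∠(KZ, ZF) = 90.00° ✓; |ZF| = 25.00 ✗.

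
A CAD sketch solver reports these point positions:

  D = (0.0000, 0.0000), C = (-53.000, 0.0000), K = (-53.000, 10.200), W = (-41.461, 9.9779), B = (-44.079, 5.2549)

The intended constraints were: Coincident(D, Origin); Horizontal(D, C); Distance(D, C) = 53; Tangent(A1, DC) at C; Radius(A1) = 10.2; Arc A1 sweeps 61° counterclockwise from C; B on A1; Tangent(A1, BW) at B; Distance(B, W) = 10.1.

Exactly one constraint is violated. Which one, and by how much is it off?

Distance(B, W) = 10.1 — off by 4.70.

D = (0.00, 0.00) ✓; D.y = 0.00, C.y = 0.00 ✓; |DC| = 53.00 ✓; ∠(KC, CD) = 90.00° ✓; |KC| = 10.20 ✓; bearing(K→B) − bearing(K→C) = 61.00° ✓; |KB| = 10.20 ✓; ∠(KB, BW) = 90.00° ✓; |BW| = 5.400 ✗.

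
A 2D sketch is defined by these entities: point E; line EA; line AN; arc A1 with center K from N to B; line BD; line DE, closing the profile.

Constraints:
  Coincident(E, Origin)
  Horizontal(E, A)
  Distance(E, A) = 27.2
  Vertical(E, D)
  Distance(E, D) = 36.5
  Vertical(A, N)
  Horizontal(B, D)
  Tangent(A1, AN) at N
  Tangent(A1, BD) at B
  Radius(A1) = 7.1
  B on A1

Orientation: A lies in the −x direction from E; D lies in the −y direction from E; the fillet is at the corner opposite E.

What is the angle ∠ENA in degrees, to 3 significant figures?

42.8°

The virtual corner opposite E is at (-27.2, -36.5). Tangency of A1 to AN means the radius KN is perpendicular to AN and A1 meets BD tangentially, so KB is at right angles to BD, with radius 7.1, so the center K sits 7.1 in from both sides at K = (-20.1, -29.4). That places the tangent points at N = (-27.2, -29.4) on AN and B = (-20.1, -36.5) on BD. Then cos ∠ENA = NE·NA / (|NE||NA|), giving 42.8°.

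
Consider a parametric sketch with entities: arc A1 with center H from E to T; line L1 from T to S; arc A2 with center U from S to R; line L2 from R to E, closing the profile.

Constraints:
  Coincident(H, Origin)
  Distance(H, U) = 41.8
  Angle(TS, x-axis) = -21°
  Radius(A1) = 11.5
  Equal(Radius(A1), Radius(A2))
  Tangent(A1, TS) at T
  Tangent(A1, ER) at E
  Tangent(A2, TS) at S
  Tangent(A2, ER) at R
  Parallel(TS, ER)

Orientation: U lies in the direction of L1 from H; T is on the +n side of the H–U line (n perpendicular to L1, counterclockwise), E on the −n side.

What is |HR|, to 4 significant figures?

43.35

The slot axis is L1's direction at -21.0°, so u = (cos -21.0°, sin -21.0°) = (0.9336, -0.3584) and n = (−sin -21.0°, cos -21.0°) = (0.3584, 0.9336). H is at the origin and U lies 41.8 along u from H, so U = 41.8·u = (39.02, -14.98). Tangency of A1 to both parallel lines with radius 11.5 puts T and E at H ± 11.5·n: T = (4.121, 10.74), E = (-4.121, -10.74). Equal radii place S and R the same way about U: S = U + 11.5·n = (43.14, -4.244), R = U − 11.5·n = (34.90, -25.72). Then |HR| = |R − H| = 43.35.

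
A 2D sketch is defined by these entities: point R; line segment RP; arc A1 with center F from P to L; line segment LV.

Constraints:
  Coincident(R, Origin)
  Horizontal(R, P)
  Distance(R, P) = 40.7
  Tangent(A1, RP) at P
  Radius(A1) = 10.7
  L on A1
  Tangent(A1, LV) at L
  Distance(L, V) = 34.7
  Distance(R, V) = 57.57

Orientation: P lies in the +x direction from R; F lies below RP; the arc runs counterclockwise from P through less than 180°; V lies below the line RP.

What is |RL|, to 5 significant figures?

32.353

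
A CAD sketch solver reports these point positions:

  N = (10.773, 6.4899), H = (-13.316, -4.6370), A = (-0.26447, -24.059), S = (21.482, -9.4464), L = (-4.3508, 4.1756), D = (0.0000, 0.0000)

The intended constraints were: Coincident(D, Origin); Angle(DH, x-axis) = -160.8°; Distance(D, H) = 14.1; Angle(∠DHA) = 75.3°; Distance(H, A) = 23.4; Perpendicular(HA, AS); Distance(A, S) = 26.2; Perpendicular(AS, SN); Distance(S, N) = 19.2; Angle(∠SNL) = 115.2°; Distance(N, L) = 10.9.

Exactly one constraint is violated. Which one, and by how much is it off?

Distance(N, L) = 10.9 — off by 4.40.

D = (0.00, 0.00) ✓; DH at -160.8° ✓; |DH| = 14.10 ✓; ∠DHA = 75.30° ✓; |HA| = 23.40 ✓; ∠(HA, AS) = 90.00° ✓; |AS| = 26.20 ✓; ∠(AS, SN) = 90.00° ✓; |SN| = 19.20 ✓; ∠SNL = 115.2° ✓; |NL| = 15.30 ✗.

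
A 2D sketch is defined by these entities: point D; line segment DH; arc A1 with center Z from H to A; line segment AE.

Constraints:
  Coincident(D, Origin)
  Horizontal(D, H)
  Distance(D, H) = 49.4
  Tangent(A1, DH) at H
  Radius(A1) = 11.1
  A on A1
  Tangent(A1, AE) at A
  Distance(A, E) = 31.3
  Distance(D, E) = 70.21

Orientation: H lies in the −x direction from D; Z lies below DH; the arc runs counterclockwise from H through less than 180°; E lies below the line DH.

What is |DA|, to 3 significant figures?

61.7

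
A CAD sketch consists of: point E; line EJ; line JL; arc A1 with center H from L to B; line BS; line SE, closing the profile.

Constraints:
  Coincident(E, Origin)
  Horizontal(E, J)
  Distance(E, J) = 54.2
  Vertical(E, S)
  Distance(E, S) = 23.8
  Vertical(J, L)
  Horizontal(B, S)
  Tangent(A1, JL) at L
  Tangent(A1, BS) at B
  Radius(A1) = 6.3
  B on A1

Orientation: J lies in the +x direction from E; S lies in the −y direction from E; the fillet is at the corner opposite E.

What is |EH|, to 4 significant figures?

51.00

E is at the origin; E and J share the same y with |EJ| = 54.2 and J on the +x side, so J = (54.20, 0.000). ES is vertical with |ES| = 23.8 and S on the −y side, so S = (0.000, -23.80). The virtual corner opposite E is at (54.20, -23.80). The tangent condition forces HL to be normal to JL and A1 meets BS tangentially, so HB is at right angles to BS, with radius 6.3, so the center H sits 6.3 in from both sides at H = (47.90, -17.50). Then |EH| = |H − E| = 51.00.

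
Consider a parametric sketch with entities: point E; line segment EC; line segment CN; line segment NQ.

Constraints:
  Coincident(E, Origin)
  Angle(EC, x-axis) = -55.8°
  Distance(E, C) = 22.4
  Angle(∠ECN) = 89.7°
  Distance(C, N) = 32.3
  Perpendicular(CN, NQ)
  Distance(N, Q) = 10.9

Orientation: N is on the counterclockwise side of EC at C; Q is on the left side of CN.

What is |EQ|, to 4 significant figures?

34.18

E is at the origin; EC runs at -55.8° with length 22.4, so C = 22.4·(cos -55.8°, sin -55.8°) = (12.59, -18.53). ∠ECN = 89.7°, so CN runs at -55.8° + (180° − 89.7°) = 34.50° from the x-axis; with |CN| = 32.3, N = C + 32.3·(cos 34.50°, sin 34.50°) = (39.21, -0.2317). CN ⟂ NQ; with |NQ| = 10.9 on the left of CN, Q = N + 10.9·(-0.5664, 0.8241) = (33.04, 8.751). Then |EQ| = |Q − E| = 34.18.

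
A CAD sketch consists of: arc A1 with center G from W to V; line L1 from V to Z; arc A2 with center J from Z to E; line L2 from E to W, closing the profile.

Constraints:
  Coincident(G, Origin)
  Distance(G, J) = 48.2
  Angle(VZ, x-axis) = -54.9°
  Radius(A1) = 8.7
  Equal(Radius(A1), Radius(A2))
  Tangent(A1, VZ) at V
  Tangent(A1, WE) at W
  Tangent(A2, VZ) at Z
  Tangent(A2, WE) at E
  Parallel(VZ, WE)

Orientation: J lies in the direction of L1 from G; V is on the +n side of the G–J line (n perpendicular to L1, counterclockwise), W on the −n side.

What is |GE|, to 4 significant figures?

48.98

The slot axis is L1's direction at -54.9°, so u = (cos -54.9°, sin -54.9°) = (0.5750, -0.8181) and n = (−sin -54.9°, cos -54.9°) = (0.8181, 0.5750). G is at the origin and J lies 48.2 along u from G, so J = 48.2·u = (27.72, -39.43). Tangency of A1 to both parallel lines with radius 8.7 puts V and W at G ± 8.7·n: V = (7.118, 5.003), W = (-7.118, -5.003). Equal radii place Z and E the same way about J: Z = J + 8.7·n = (34.83, -34.43), E = J − 8.7·n = (20.60, -44.44). Then |GE| = |E − G| = 48.98.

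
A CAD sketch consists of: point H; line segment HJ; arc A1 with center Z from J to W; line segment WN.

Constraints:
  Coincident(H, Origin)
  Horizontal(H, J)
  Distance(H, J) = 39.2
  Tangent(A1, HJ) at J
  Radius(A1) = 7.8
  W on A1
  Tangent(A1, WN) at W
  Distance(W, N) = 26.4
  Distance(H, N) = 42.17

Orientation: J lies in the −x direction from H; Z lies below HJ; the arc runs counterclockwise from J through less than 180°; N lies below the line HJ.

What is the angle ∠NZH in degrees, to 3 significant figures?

74.8°

H is at the origin; H and J share the same y with |HJ| = 39.2 and J on the −x side, so J = (-39.2, 0.00). The tangent condition forces ZJ to be normal to HJ, so Z = J + (0, -7.8) = (-39.2, -7.80). Since ZW ⟂ WN (tangency), |ZN| = √(7.8² + 26.4²) = 27.5 regardless of where W sits on A1. So N lies on both circle(H, 42.17) and circle(Z, 27.5); the below-HJ intersection is N = (-26.9, -32.4). W is the foot of the tangent from N: W = (-44.9, -13.1).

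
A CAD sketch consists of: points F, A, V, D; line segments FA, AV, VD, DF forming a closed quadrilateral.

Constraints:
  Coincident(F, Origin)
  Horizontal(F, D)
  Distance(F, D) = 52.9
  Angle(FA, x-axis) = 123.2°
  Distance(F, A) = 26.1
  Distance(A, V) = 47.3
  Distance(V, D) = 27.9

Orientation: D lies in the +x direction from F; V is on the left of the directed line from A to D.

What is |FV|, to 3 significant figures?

38.3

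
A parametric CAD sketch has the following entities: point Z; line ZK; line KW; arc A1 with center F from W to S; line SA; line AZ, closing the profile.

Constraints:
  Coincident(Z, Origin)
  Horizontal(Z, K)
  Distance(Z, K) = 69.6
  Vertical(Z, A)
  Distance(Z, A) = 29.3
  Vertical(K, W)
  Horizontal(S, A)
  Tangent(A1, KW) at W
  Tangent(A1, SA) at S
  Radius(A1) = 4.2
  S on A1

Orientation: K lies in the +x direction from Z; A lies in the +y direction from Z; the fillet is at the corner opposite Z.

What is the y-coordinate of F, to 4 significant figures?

25.10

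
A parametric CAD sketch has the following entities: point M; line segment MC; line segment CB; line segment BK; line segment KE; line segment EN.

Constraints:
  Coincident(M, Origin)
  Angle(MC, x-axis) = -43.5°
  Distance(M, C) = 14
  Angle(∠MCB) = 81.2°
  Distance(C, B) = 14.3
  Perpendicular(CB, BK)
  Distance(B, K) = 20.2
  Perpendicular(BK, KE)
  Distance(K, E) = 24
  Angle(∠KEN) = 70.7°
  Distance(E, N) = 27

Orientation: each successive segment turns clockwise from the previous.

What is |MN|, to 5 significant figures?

19.339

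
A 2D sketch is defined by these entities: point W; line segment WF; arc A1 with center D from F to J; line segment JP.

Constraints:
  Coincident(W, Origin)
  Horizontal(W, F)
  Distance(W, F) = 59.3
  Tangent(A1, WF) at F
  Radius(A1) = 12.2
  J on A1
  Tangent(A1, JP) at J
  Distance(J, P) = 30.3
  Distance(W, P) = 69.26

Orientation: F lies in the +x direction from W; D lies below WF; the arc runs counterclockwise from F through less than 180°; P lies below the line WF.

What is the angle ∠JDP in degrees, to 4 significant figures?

68.07°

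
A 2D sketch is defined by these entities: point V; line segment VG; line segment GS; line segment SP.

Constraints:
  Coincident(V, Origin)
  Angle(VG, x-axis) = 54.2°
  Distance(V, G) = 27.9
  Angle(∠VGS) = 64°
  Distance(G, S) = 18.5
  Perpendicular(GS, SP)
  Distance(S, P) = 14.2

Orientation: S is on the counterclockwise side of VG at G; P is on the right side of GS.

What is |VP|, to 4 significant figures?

39.77

V is at the origin; VG runs at 54.2° with length 27.9, so G = 27.9·(cos 54.2°, sin 54.2°) = (16.32, 22.63). ∠VGS = 64.0°, so GS runs at 54.2° + (180° − 64.0°) = 170.2° from the x-axis; with |GS| = 18.5, S = G + 18.5·(cos 170.2°, sin 170.2°) = (-1.910, 25.78). The perpendicularity gives SP at right angles to GS; with |SP| = 14.2 on the right of GS, P = S + 14.2·(0.1702, 0.9854) = (0.5072, 39.77). Then |VP| = |P − V| = 39.77.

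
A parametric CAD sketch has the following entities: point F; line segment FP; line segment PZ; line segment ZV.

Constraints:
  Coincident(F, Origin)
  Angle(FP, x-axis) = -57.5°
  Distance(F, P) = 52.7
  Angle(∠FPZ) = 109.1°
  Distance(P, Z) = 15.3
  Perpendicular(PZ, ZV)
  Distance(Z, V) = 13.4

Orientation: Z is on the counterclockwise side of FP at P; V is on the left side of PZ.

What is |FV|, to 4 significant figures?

48.83

F is at the origin; FP runs at -57.5° with length 52.7, so P = 52.7·(cos -57.5°, sin -57.5°) = (28.32, -44.45). ∠FPZ = 109.1°, so PZ runs at -57.5° + (180° − 109.1°) = 13.40° from the x-axis; with |PZ| = 15.3, Z = P + 15.3·(cos 13.40°, sin 13.40°) = (43.20, -40.90). PZ is perpendicular to ZV; with |ZV| = 13.4 on the left of PZ, V = Z + 13.4·(-0.2317, 0.9728) = (40.09, -27.87). Then |FV| = |V − F| = 48.83.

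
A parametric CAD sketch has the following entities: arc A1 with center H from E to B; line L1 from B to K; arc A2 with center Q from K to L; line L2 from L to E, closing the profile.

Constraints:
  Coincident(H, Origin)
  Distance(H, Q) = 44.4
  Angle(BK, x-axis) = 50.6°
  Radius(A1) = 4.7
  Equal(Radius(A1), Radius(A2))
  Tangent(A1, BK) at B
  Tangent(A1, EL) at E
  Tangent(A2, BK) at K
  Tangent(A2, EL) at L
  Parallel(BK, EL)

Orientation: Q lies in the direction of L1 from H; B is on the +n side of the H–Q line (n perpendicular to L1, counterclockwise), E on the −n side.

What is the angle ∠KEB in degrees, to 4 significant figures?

78.05°

The slot axis is L1's direction at 50.6°, so u = (cos 50.6°, sin 50.6°) = (0.6347, 0.7727) and n = (−sin 50.6°, cos 50.6°) = (-0.7727, 0.6347). H is at the origin and Q lies 44.4 along u from H, so Q = 44.4·u = (28.18, 34.31). Tangency of A1 to both parallel lines with radius 4.7 puts B and E at H ± 4.7·n: B = (-3.632, 2.983), E = (3.632, -2.983). Equal radii place K and L the same way about Q: K = Q + 4.7·n = (24.55, 37.29), L = Q − 4.7·n = (31.81, 31.33). Then cos ∠KEB = EK·EB / (|EK||EB|), giving 78.05°.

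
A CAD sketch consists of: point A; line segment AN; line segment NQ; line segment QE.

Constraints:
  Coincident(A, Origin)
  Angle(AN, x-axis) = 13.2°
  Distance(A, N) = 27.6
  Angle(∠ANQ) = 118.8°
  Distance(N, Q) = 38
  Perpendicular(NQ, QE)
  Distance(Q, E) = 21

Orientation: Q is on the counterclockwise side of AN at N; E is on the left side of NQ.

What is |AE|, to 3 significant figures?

51.4

A is at the origin; AN runs at 13.2° with length 27.6, so N = 27.6·(cos 13.2°, sin 13.2°) = (26.9, 6.30). ∠ANQ = 118.8°, so NQ runs at 13.2° + (180° − 118.8°) = 74.4° from the x-axis; with |NQ| = 38.0, Q = N + 38.0·(cos 74.4°, sin 74.4°) = (37.1, 42.9). NQ ⟂ QE; with |QE| = 21.0 on the left of NQ, E = Q + 21.0·(-0.963, 0.269) = (16.9, 48.5). Then |AE| = |E − A| = 51.4.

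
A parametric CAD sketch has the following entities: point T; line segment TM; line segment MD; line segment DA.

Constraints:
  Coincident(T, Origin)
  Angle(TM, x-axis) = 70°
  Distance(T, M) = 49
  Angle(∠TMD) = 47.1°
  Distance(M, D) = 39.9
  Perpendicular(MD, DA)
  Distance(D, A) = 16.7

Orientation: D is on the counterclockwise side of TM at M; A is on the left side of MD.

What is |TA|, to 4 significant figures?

20.28

T is at the origin; TM runs at 70.0° with length 49.0, so M = 49.0·(cos 70.0°, sin 70.0°) = (16.76, 46.04). ∠TMD = 47.1°, so MD runs at 70.0° + (180° − 47.1°) = 202.9° from the x-axis; with |MD| = 39.9, D = M + 39.9·(cos 202.9°, sin 202.9°) = (-20.00, 30.52). MD is perpendicular to DA; with |DA| = 16.7 on the left of MD, A = D + 16.7·(0.3891, -0.9212) = (-13.50, 15.14). Then |TA| = |A − T| = 20.28.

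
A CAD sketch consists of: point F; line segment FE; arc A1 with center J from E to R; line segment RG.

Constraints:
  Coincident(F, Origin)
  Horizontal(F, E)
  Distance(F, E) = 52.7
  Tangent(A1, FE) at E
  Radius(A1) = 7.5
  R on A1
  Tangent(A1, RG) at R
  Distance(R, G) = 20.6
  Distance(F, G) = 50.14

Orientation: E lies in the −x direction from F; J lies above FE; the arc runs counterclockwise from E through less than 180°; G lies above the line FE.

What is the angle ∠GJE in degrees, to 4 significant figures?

151.9°

Checks: |JE| = 7.500 ✓; |JR| = 7.500 ✓; ∠(JR, RG) = 90.00° ✓; |RG| = 20.60 ✓; |FG| = 50.14 ✓.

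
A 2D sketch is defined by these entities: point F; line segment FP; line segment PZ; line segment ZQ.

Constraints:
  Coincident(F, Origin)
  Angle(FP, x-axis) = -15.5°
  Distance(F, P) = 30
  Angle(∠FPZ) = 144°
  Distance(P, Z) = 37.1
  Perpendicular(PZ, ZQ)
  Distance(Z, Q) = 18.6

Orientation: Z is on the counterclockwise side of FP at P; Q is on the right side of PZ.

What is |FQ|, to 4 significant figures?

71.27

F is at the origin; FP runs at -15.5° with length 30.0, so P = 30.0·(cos -15.5°, sin -15.5°) = (28.91, -8.017). ∠FPZ = 144.0°, so PZ runs at -15.5° + (180° − 144.0°) = 20.50° from the x-axis; with |PZ| = 37.1, Z = P + 37.1·(cos 20.50°, sin 20.50°) = (63.66, 4.976). PZ ⟂ ZQ; with |ZQ| = 18.6 on the right of PZ, Q = Z + 18.6·(0.3502, -0.9367) = (70.17, -12.45). Then |FQ| = |Q − F| = 71.27.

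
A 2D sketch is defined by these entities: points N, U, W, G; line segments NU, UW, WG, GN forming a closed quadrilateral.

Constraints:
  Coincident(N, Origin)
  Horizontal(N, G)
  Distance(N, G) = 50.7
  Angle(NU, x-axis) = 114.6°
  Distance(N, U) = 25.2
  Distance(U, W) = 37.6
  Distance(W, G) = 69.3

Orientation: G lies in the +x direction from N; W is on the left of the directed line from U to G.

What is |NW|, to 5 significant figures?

55.888

Checks: |UW| = 37.60 ✓; |WG| = 69.30 ✓.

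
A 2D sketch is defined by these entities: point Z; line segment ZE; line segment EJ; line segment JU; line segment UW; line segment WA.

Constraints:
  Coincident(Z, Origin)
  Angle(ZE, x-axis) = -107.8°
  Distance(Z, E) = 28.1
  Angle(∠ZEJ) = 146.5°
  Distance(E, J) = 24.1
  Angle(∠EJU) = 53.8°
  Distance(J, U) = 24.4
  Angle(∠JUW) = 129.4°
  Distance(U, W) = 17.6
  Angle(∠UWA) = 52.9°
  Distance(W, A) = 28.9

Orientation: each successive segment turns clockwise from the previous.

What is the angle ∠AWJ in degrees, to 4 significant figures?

23.22°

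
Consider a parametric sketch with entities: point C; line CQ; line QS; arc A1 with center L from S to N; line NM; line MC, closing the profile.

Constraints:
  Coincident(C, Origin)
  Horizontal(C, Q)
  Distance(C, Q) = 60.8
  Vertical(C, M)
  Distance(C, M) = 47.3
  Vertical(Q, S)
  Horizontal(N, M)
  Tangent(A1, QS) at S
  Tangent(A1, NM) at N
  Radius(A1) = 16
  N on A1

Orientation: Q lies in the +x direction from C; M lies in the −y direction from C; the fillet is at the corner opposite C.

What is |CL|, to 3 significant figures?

54.7

CM is vertical with |CM| = 47.3 and M on the −y side, so M = (0.00, -47.3). The virtual corner opposite C is at (60.8, -47.3). The tangent condition forces LS to be normal to QS and since A1 is tangent to NM there, LN ⟂ NM, with radius 16.0, so the center L sits 16.0 in from both sides at L = (44.8, -31.3). Then |CL| = |L − C| = 54.7.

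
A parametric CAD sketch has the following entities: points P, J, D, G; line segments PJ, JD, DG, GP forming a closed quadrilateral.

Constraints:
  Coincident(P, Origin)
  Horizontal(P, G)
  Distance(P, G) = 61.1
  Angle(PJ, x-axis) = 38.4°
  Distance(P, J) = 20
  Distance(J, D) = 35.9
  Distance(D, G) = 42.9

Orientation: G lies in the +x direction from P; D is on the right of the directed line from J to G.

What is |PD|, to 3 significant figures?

33.2

Checks: |PG| = 61.10 ✓; |PJ| = 20.00 ✓; |JD| = 35.90 ✓; |DG| = 42.90 ✓.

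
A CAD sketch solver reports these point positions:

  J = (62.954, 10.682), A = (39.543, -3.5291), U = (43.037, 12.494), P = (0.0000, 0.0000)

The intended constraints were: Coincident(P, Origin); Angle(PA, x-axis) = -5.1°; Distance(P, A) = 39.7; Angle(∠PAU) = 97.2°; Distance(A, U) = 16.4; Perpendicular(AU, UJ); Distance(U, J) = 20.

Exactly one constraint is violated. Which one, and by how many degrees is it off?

Perpendicular(AU, UJ) — off by 7.10°.

P = (0.00, 0.00) ✓; PA at -5.100° ✓; |PA| = 39.70 ✓; ∠PAU = 97.20° ✓; |AU| = 16.40 ✓; ∠(AU, UJ) = 82.90° ✗; |UJ| = 20.00 ✓.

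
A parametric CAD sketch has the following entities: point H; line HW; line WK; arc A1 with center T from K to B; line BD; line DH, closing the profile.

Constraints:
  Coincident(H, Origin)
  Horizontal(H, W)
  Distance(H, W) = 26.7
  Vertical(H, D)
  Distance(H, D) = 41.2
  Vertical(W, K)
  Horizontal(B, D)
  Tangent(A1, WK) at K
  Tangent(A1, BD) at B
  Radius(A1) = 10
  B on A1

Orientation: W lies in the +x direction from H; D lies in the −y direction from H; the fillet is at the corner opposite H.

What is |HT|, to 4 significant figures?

35.39

H is at the origin; H and W share the same y with |HW| = 26.7 and W on the +x side, so W = (26.70, 0.000). HD is vertical with |HD| = 41.2 and D on the −y side, so D = (0.000, -41.20). The virtual corner opposite H is at (26.70, -41.20). A1 meets WK tangentially, so TK is at right angles to WK and since A1 is tangent to BD there, TB ⟂ BD, with radius 10.0, so the center T sits 10.0 in from both sides at T = (16.70, -31.20). Then |HT| = |T − H| = 35.39.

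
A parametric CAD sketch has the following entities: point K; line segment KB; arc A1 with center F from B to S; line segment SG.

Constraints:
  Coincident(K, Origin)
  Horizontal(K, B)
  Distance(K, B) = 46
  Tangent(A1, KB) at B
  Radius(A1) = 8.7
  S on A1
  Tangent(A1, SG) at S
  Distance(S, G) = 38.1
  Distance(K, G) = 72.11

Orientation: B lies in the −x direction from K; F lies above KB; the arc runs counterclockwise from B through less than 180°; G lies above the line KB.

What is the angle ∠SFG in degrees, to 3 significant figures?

77.1°

Checks: |FS| = 8.700 ✓; ∠(FS, SG) = 90.00° ✓; |SG| = 38.10 ✓; |KG| = 72.11 ✓.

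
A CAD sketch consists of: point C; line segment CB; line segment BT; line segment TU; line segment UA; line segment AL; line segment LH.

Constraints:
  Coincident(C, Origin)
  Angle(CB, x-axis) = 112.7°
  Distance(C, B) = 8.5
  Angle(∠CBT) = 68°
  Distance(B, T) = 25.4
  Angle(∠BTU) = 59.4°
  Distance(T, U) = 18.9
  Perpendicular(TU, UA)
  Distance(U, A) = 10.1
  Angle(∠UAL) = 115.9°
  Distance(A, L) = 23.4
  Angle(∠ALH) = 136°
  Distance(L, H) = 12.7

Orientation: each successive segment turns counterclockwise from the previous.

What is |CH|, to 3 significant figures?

32.3

C is at the origin; CB runs at 112.7° with length 8.5, so B = (-3.28, 7.84). ∠CBT = 68.0° gives BT at -135° from the x-axis; with |BT| = 25.4, T = (-21.3, -10.0). ∠BTU = 59.4° gives TU at -14.7° from the x-axis; with |TU| = 18.9, U = (-3.05, -14.8). TU ⟂ UA, so UA runs at 75.3°; with |UA| = 10.1, A = (-0.490, -5.05). ∠UAL = 115.9° gives AL at 139° from the x-axis; with |AL| = 23.4, L = (-18.3, 10.2). ∠ALH = 136.0° gives LH at -177° from the x-axis; with |LH| = 12.7, H = (-30.9, 9.42). Then |CH| = |H − C| = 32.3.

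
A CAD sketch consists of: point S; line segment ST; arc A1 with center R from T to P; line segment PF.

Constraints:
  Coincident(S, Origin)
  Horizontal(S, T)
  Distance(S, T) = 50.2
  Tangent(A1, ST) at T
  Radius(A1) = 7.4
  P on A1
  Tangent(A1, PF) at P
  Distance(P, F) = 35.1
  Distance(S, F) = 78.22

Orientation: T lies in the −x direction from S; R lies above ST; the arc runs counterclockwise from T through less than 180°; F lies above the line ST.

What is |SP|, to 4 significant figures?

46.36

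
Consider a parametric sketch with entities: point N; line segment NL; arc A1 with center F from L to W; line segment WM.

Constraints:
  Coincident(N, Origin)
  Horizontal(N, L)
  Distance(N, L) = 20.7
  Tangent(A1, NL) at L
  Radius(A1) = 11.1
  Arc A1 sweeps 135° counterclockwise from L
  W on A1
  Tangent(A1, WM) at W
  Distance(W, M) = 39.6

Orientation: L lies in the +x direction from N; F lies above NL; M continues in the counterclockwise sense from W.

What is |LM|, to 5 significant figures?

51.093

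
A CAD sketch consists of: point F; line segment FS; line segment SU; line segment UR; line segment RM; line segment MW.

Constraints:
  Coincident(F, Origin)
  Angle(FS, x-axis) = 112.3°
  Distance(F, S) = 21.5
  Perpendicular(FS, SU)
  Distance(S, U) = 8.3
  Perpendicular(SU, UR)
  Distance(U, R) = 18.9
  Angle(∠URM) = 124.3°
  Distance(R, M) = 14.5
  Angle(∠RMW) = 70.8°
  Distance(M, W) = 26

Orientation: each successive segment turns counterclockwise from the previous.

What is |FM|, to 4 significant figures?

6.676

F is at the origin; FS runs at 112.3° with length 21.5, so S = (-8.158, 19.89). FS ⟂ SU, so SU runs at -157.7°; with |SU| = 8.3, U = (-15.84, 16.74). SU ⟂ UR, so UR runs at -67.70°; with |UR| = 18.9, R = (-8.666, -0.7439). ∠URM = 124.3° gives RM at -12.00° from the x-axis; with |RM| = 14.5, M = (5.517, -3.759). Then |FM| = |M − F| = 6.676.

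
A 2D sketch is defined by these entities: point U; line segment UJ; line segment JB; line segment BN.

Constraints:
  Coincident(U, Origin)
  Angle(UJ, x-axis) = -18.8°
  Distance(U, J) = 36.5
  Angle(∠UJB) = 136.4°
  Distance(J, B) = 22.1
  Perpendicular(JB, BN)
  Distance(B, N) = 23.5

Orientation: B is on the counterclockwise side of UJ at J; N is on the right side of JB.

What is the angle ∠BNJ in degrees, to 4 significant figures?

43.24°

U is at the origin; UJ runs at -18.8° with length 36.5, so J = 36.5·(cos -18.8°, sin -18.8°) = (34.55, -11.76). ∠UJB = 136.4°, so JB runs at -18.8° + (180° − 136.4°) = 24.80° from the x-axis; with |JB| = 22.1, B = J + 22.1·(cos 24.80°, sin 24.80°) = (54.61, -2.493). The perpendicularity gives BN at right angles to JB; with |BN| = 23.5 on the right of JB, N = B + 23.5·(0.4195, -0.9078) = (64.47, -23.83). Then cos ∠BNJ = NB·NJ / (|NB||NJ|), giving 43.24°.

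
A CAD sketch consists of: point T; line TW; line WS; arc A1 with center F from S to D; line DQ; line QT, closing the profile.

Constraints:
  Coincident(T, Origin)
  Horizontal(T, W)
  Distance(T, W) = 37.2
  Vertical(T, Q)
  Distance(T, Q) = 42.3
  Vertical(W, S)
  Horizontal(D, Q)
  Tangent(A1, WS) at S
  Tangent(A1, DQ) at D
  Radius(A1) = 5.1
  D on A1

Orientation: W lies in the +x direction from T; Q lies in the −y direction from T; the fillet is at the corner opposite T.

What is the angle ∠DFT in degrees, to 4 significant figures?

139.2°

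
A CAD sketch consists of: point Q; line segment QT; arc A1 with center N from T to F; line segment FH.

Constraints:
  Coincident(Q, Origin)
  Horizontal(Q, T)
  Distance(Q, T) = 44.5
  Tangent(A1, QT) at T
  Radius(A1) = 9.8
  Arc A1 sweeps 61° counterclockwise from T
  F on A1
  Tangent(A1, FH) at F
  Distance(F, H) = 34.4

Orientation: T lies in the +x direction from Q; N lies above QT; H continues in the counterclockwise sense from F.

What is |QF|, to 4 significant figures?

53.31

Q is at the origin; Q and T share the same y with |QT| = 44.5 and T on the +x side, so T = (44.50, 0.000). Since A1 is tangent to QT there, NT ⟂ QT, so N = T + (0, 9.8) = (44.50, 9.800). On A1, T sits at bearing -90° from N; a 61° counterclockwise sweep puts F at bearing -29°, so F = N + 9.8·(cos -29°, sin -29°) = (53.07, 5.049). Then |QF| = |F − Q| = 53.31.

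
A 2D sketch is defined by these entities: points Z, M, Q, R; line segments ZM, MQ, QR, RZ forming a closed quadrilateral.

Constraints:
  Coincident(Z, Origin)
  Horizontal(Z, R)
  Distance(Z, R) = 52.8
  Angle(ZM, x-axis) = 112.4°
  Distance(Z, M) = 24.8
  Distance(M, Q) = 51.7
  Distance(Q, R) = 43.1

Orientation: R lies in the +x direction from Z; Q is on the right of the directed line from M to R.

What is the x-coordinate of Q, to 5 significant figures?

15.836

Z is at the origin; ZR is horizontal with |ZR| = 52.8 and R in +x, so R = (52.8, 0). ZM runs at 112.4° with |ZM| = 24.8, so M = (-9.4505, 22.929). Q is determined by |MQ| = 51.7 and |QR| = 43.1 together: it lies at the intersection of circle(M, 51.7) and circle(R, 43.1). With |MR| = 66.339, the foot of the radical line on MR is 39.314 from M and the perpendicular offset is √(51.7² − 39.314²) = 33.575. Taking the right-of-MR solution: Q = (15.836, -22.165).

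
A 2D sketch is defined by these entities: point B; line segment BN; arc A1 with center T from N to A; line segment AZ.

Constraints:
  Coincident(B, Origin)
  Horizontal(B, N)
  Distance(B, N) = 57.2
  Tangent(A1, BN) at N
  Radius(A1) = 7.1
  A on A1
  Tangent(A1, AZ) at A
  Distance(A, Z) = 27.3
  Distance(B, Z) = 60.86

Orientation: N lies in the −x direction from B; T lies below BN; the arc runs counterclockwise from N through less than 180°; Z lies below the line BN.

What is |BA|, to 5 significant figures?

64.281

Checks: ∠(TN, NB) = 90.00° ✓; |TN| = 7.100 ✓; |TA| = 7.100 ✓; ∠(TA, AZ) = 90.00° ✓; |AZ| = 27.30 ✓; |BZ| = 60.86 ✓.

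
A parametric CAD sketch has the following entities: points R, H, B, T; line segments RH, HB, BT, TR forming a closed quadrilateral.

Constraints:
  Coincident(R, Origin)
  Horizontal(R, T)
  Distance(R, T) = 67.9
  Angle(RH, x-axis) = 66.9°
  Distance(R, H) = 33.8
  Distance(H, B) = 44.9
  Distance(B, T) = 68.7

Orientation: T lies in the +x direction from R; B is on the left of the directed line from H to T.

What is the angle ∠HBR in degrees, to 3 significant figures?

8.28°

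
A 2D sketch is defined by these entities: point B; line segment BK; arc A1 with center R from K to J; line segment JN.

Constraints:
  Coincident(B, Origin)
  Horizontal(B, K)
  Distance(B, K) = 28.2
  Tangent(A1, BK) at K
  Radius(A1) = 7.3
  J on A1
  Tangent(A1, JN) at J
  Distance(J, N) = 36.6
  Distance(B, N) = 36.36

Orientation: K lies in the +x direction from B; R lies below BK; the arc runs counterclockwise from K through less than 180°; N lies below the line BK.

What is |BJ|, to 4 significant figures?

22.11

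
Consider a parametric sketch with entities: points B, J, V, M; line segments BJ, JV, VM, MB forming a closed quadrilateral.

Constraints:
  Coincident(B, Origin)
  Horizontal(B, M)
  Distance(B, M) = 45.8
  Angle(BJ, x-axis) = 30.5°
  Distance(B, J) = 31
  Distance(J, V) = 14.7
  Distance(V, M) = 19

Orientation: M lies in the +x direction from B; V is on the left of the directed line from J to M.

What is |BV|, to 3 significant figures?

45.1

Checks: |JV| = 14.70 ✓; |VM| = 19.00 ✓.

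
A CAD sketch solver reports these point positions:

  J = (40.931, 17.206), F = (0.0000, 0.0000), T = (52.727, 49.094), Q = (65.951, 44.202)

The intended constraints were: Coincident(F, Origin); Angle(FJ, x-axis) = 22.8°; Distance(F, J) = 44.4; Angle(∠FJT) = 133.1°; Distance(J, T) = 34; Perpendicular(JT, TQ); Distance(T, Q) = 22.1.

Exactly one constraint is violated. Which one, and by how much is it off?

Distance(T, Q) = 22.1 — off by 8.00.

F = (0.00, 0.00) ✓; FJ at 22.80° ✓; |FJ| = 44.40 ✓; ∠FJT = 133.1° ✓; |JT| = 34.00 ✓; ∠(JT, TQ) = 90.00° ✓; |TQ| = 14.10 ✗.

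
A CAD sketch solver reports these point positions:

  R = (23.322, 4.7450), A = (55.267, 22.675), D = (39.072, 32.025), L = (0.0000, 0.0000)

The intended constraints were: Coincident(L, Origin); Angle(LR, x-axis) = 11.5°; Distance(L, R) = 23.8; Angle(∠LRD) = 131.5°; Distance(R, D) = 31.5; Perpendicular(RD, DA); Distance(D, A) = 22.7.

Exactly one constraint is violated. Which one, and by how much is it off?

Distance(D, A) = 22.7 — off by 4.00.

L = (0.00, 0.00) ✓; LR at 11.50° ✓; |LR| = 23.80 ✓; ∠LRD = 131.5° ✓; |RD| = 31.50 ✓; ∠(RD, DA) = 90.00° ✓; |DA| = 18.70 ✗.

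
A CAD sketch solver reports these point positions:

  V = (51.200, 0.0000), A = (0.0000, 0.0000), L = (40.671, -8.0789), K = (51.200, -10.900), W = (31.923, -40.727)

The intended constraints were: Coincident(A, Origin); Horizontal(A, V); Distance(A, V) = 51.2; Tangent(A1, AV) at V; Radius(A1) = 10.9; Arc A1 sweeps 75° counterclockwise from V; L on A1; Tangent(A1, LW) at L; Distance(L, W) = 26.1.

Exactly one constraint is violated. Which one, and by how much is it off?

Distance(L, W) = 26.1 — off by 7.70.

A = (0.00, 0.00) ✓; A.y = 0.00, V.y = 0.00 ✓; |AV| = 51.20 ✓; ∠(KV, VA) = 90.00° ✓; |KV| = 10.90 ✓; bearing(K→L) − bearing(K→V) = 75.00° ✓; |KL| = 10.90 ✓; ∠(KL, LW) = 90.00° ✓; |LW| = 33.80 ✗.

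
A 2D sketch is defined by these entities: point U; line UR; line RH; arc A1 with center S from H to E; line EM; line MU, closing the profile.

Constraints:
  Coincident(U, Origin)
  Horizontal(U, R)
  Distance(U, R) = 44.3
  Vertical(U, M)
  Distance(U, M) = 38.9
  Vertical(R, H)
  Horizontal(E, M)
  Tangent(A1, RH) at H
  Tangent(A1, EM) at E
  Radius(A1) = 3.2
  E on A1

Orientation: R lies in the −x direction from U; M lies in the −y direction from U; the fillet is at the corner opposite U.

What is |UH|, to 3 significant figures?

56.9

The virtual corner opposite U is at (-44.3, -38.9). A1 meets RH tangentially, so SH is at right angles to RH and tangency of A1 to EM means the radius SE is perpendicular to EM, with radius 3.2, so the center S sits 3.2 in from both sides at S = (-41.1, -35.7). That places the tangent points at H = (-44.3, -35.7) on RH and E = (-41.1, -38.9) on EM. Then |UH| = |H − U| = 56.9.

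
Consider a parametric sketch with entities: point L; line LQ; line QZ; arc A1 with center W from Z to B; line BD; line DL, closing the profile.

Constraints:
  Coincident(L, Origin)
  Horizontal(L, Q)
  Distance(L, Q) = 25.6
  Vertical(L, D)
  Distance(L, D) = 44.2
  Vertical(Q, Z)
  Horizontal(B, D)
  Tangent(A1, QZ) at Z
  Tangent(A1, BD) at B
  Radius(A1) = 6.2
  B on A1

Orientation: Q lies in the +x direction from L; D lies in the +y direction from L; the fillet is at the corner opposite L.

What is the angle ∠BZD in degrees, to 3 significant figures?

31.4°

The virtual corner opposite L is at (25.6, 44.2). Since A1 is tangent to QZ there, WZ ⟂ QZ and A1 meets BD tangentially, so WB is at right angles to BD, with radius 6.2, so the center W sits 6.2 in from both sides at W = (19.4, 38.0). That places the tangent points at Z = (25.6, 38.0) on QZ and B = (19.4, 44.2) on BD. Then cos ∠BZD = ZB·ZD / (|ZB||ZD|), giving 31.4°.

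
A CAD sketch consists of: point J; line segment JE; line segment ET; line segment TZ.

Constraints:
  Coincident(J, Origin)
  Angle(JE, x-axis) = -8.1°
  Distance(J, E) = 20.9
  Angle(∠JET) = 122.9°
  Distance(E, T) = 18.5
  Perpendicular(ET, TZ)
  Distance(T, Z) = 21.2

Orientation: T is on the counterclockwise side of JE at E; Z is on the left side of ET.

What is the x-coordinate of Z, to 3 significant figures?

16.8

J is at the origin; JE runs at -8.1° with length 20.9, so E = 20.9·(cos -8.1°, sin -8.1°) = (20.7, -2.94). ∠JET = 122.9°, so ET runs at -8.1° + (180° − 122.9°) = 49.0° from the x-axis; with |ET| = 18.5, T = E + 18.5·(cos 49.0°, sin 49.0°) = (32.8, 11.0). The perpendicularity gives TZ at right angles to ET; with |TZ| = 21.2 on the left of ET, Z = T + 21.2·(-0.755, 0.656) = (16.8, 24.9). So Z.x = 16.8.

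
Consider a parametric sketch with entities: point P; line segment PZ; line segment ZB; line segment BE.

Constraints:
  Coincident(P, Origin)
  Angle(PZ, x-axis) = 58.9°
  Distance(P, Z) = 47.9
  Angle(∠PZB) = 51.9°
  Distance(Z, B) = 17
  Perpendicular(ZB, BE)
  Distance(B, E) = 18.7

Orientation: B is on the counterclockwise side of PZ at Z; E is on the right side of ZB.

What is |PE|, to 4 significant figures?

57.78

∠PZB = 51.9°, so ZB runs at 58.9° + (180° − 51.9°) = 187.0° from the x-axis; with |ZB| = 17.0, B = Z + 17.0·(cos 187.0°, sin 187.0°) = (7.869, 38.94). The perpendicularity gives BE at right angles to ZB; with |BE| = 18.7 on the right of ZB, E = B + 18.7·(-0.1219, 0.9925) = (5.590, 57.50). Then |PE| = |E − P| = 57.78.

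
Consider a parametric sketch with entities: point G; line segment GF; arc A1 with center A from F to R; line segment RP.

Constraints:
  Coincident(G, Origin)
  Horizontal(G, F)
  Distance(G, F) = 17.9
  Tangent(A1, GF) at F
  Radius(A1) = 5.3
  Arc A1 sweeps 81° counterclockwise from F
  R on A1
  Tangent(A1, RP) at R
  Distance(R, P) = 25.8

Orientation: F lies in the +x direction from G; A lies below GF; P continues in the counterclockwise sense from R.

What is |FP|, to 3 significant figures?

31.4

G is at the origin; GF is horizontal with |GF| = 17.9 and F on the +x side, so F = (17.9, 0.00). A1 meets GF tangentially, so AF is at right angles to GF, so A = F + (0, -5.3) = (17.9, -5.30). On A1, F sits at bearing 90° from A; an 81° counterclockwise sweep puts R at bearing 171°, so R = A + 5.3·(cos 171°, sin 171°) = (12.7, -4.47). Since A1 is tangent to RP there, AR ⟂ RP, so RP runs along (−sin 171°, cos 171°); with |RP| = 25.8, P = (8.63, -30.0). Then |FP| = |P − F| = 31.4.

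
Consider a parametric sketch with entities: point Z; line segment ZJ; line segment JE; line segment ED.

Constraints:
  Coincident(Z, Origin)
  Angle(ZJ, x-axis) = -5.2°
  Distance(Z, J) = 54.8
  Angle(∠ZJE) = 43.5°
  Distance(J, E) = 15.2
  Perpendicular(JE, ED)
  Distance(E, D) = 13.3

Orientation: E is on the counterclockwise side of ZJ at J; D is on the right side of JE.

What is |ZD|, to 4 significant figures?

56.62

Z is at the origin; ZJ runs at -5.2° with length 54.8, so J = 54.8·(cos -5.2°, sin -5.2°) = (54.57, -4.967). ∠ZJE = 43.5°, so JE runs at -5.2° + (180° − 43.5°) = 131.3° from the x-axis; with |JE| = 15.2, E = J + 15.2·(cos 131.3°, sin 131.3°) = (44.54, 6.453). JE ⟂ ED; with |ED| = 13.3 on the right of JE, D = E + 13.3·(0.7513, 0.6600) = (54.53, 15.23). Then |ZD| = |D − Z| = 56.62.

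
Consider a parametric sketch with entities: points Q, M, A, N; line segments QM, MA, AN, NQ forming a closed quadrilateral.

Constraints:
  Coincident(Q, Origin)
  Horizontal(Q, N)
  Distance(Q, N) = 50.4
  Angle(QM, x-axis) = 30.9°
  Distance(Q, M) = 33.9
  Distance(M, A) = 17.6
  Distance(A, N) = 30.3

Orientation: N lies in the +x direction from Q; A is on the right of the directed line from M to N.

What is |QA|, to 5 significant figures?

20.305

Checks: QM at 30.90° ✓; |MA| = 17.60 ✓; |AN| = 30.30 ✓.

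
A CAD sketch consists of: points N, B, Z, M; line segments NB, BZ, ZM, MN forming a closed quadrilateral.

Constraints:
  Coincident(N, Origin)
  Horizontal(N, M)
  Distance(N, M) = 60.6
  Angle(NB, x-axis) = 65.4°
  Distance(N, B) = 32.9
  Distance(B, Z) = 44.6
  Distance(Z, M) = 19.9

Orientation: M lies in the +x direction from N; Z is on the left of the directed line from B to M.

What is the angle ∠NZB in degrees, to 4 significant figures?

32.33°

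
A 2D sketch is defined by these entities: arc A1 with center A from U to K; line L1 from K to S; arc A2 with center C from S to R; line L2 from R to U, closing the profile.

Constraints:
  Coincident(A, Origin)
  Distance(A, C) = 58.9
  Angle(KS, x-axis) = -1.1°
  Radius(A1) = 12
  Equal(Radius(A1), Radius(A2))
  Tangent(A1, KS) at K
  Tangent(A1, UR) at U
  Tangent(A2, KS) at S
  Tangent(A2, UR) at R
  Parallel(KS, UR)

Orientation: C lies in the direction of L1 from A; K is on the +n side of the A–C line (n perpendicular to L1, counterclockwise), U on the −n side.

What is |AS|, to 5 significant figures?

60.110

The slot axis is L1's direction at -1.1°, so u = (cos -1.1°, sin -1.1°) = (0.99982, -0.019197) and n = (−sin -1.1°, cos -1.1°) = (0.019197, 0.99982). A is at the origin and C lies 58.9 along u from A, so C = 58.9·u = (58.889, -1.1307). Tangency of A1 to both parallel lines with radius 12.0 puts K and U at A ± 12.0·n: K = (0.23037, 11.998), U = (-0.23037, -11.998). Equal radii place S and R the same way about C: S = C + 12.0·n = (59.120, 10.867), R = C − 12.0·n = (58.659, -13.129). Then |AS| = |S − A| = 60.110.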